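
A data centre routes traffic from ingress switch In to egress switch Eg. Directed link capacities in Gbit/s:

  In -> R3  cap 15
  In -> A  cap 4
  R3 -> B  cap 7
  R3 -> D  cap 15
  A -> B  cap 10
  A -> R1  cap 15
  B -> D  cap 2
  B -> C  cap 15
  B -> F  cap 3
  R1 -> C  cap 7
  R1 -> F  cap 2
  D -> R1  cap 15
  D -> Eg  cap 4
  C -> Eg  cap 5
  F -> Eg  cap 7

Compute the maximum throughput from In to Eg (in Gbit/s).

Augment In→R3→D→Eg: bottleneck 4, flow now 4.
Augment In→R3→B→C→Eg: bottleneck 5, flow now 9.
Augment In→R3→B→F→Eg: bottleneck 2, flow now 11.
Augment In→A→B→F→Eg: bottleneck 1, flow now 12.
Augment In→A→R1→F→Eg: bottleneck 2, flow now 14.
No augmenting path remains; maximum flow = 14.
In the residual graph, reachable from In: {In, R3, A, B, R1, D, C}.
Min-cut edges: B→F (3), R1→F (2), D→Eg (4), C→Eg (5); capacity 3 + 2 + 4 + 5 = 14.
This cut is saturated, so no flow can exceed 14.

14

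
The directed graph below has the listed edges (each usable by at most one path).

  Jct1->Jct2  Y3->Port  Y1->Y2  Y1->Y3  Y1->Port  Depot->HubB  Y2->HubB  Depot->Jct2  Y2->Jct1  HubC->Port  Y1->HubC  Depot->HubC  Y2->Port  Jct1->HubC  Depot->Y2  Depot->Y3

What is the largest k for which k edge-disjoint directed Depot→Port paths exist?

3

Assign every edge capacity 1; by Menger, the answer equals the max flow.
Path Depot→Y2→Port (+1); total 1.
Path Depot→Y3→Port (+1); total 2.
Path Depot→HubC→Port (+1); total 3.
No residual Depot→Port path; max flow = 3.
Certifying cut of size 3: {Depot→HubC, Depot→Y2, Depot→Y3}.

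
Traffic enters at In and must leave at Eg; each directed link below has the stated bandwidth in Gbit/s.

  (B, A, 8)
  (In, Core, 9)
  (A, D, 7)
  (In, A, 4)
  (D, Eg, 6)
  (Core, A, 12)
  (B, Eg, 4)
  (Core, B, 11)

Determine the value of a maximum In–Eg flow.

10

Augment In→A→D→Eg: bottleneck 4, flow now 4.
Augment In→Core→B→Eg: bottleneck 4, flow now 8.
Augment In→Core→A→D→Eg: bottleneck 2, flow now 10.
No augmenting path remains; maximum flow = 10.
In the residual graph, reachable from In: {In, A, Core, B, D}.
Min-cut edges: B→Eg (4), D→Eg (6); capacity 4 + 6 = 10.
This cut is saturated, so no flow can exceed 10.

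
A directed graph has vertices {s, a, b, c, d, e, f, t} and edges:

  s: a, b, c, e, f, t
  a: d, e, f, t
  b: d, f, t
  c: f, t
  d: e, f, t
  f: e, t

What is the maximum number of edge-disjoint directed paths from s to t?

5

Assign every edge capacity 1; by Menger, the answer equals the max flow.
Path s→t (+1); total 1.
Path s→a→t (+1); total 2.
Path s→b→t (+1); total 3.
Path s→c→t (+1); total 4.
Path s→f→t (+1); total 5.
No residual s→t path; max flow = 5.
Certifying cut of size 5: {s→a, s→b, s→c, s→f, s→t}.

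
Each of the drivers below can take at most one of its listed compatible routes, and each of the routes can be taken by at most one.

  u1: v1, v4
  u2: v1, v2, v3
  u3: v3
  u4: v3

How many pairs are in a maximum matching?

3

Unit-capacity flow: source→left, listed edges, right→sink; max matching = max flow.
Augmenting path u1→v1 (+1); matched 1.
Augmenting path u2→v2 (+1); matched 2.
Augmenting path u3→v3 (+1); matched 3.
No augmenting path remains; maximum matching = 3.
König certificate: {u1, u2, v3} is a vertex cover of size 3 (every listed pair touches it), so no matching can be larger.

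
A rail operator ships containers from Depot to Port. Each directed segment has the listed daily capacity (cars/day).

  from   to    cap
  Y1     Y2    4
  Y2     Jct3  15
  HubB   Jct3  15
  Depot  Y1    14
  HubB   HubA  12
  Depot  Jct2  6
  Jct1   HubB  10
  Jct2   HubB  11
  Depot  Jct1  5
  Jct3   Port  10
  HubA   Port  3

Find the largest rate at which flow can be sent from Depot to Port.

13

Augment Depot→Jct1→HubB→HubA→Port: bottleneck 3, flow now 3.
Augment Depot→Jct1→HubB→Jct3→Port: bottleneck 2, flow now 5.
Augment Depot→Y1→Y2→Jct3→Port: bottleneck 4, flow now 9.
Augment Depot→Jct2→HubB→Jct3→Port: bottleneck 4, flow now 13.
No augmenting path remains; maximum flow = 13.
In the residual graph, reachable from Depot: {Depot, Jct1, Y1, Jct2, HubB, Y2, HubA, Jct3}.
Min-cut edges: HubA→Port (3), Jct3→Port (10); capacity 3 + 10 = 13.
This cut is saturated, so no flow can exceed 13.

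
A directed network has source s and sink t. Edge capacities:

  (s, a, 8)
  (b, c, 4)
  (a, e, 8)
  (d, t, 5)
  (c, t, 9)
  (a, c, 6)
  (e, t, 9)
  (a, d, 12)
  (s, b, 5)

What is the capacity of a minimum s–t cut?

12

Augment s→a→c→t: bottleneck 6, flow now 6.
Augment s→a→d→t: bottleneck 2, flow now 8.
Augment s→b→c→t: bottleneck 3, flow now 11.
Augment s→b→c→a→d→t: bottleneck 1, flow now 12. (uses reverse residual edge)
No augmenting path remains; maximum flow = 12.
By max-flow min-cut, the minimum cut capacity equals the max flow.
In the residual graph, reachable from s: {s, b}.
Min-cut edges: s→a (8), b→c (4); capacity 8 + 4 = 12.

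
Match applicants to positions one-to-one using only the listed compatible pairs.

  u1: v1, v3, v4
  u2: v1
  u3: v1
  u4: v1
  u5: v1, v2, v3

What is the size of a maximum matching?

3

Unit-capacity flow: source→left, listed edges, right→sink; max matching = max flow.
Augmenting path u1→v1 (+1); matched 1.
Augmenting path u5→v2 (+1); matched 2.
Augmenting path u2→v1→u1→v3 (+1); matched 3.
No augmenting path remains; maximum matching = 3.
König certificate: {u1, u5, v1} is a vertex cover of size 3 (every listed pair touches it), so no matching can be larger.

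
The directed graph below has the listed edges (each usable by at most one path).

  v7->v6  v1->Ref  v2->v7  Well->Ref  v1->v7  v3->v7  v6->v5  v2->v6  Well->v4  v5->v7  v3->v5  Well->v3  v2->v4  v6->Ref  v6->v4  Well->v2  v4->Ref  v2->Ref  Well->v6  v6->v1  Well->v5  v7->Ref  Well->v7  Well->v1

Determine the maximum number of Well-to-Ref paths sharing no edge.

Assign every edge capacity 1; by Menger, the answer equals the max flow.
Path Well→Ref (+1); total 1.
Path Well→v1→Ref (+1); total 2.
Path Well→v2→Ref (+1); total 3.
Path Well→v4→Ref (+1); total 4.
Path Well→v6→Ref (+1); total 5.
Path Well→v7→Ref (+1); total 6.
No residual Well→Ref path; max flow = 6.
Certifying cut of size 6: {Well→Ref, Well→v2, v1→Ref, v4→Ref, v6→Ref, v7→Ref}.

6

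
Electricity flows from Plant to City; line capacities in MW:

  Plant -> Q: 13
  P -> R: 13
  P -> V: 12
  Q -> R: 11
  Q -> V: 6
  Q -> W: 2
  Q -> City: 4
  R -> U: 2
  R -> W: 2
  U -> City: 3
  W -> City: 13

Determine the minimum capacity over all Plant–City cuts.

Augment Plant→Q→City: bottleneck 4, flow now 4.
Augment Plant→Q→W→City: bottleneck 2, flow now 6.
Augment Plant→Q→R→U→City: bottleneck 2, flow now 8.
Augment Plant→Q→R→W→City: bottleneck 2, flow now 10.
No augmenting path remains; maximum flow = 10.
By max-flow min-cut, the minimum cut capacity equals the max flow.
In the residual graph, reachable from Plant: {Plant, Q, R, V}.
Min-cut edges: Q→W (2), Q→City (4), R→U (2), R→W (2); capacity 2 + 4 + 2 + 2 = 10.

10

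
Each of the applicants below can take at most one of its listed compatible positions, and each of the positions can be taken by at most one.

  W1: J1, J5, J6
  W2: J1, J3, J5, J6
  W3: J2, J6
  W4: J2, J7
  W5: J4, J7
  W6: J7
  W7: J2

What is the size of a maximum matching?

Unit-capacity flow: source→left, listed edges, right→sink; max matching = max flow.
Augmenting path W1→J1 (+1); matched 1.
Augmenting path W2→J3 (+1); matched 2.
Augmenting path W3→J2 (+1); matched 3.
Augmenting path W4→J7 (+1); matched 4.
Augmenting path W5→J4 (+1); matched 5.
Augmenting path W7→J2→W3→J6 (+1); matched 6.
No augmenting path remains; maximum matching = 6.
König certificate: {W1, W2, W3, W5, J2, J7} is a vertex cover of size 6 (every listed pair touches it), so no matching can be larger.

6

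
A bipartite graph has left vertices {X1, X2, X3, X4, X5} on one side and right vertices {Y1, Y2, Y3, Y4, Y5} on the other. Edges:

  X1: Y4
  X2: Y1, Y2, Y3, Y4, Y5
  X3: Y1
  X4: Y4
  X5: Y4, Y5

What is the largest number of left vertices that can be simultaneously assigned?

Unit-capacity flow: source→left, listed edges, right→sink; max matching = max flow.
Augmenting path X1→Y4 (+1); matched 1.
Augmenting path X2→Y1 (+1); matched 2.
Augmenting path X5→Y5 (+1); matched 3.
Augmenting path X3→Y1→X2→Y2 (+1); matched 4.
No augmenting path remains; maximum matching = 4.
König certificate: {X2, X3, X5, Y4} is a vertex cover of size 4 (every listed pair touches it), so no matching can be larger.

4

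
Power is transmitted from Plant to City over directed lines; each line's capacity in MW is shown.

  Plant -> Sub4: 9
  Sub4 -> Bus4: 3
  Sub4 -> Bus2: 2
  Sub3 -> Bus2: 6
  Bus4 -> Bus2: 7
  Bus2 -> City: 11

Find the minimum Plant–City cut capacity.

Augment Plant→Sub4→Bus2→City: bottleneck 2, flow now 2.
Augment Plant→Sub4→Bus4→Bus2→City: bottleneck 3, flow now 5.
No augmenting path remains; maximum flow = 5.
By max-flow min-cut, the minimum cut capacity equals the max flow.
In the residual graph, reachable from Plant: {Plant, Sub4}.
Min-cut edges: Sub4→Bus4 (3), Sub4→Bus2 (2); capacity 3 + 2 = 5.

5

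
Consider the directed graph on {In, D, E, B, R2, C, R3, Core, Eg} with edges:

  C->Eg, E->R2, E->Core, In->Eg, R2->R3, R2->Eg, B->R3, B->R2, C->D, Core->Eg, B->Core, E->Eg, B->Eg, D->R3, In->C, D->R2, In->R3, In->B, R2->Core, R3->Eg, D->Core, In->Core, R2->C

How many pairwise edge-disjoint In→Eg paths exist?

Assign every edge capacity 1; by Menger, the answer equals the max flow.
Path In→Eg (+1); total 1.
Path In→B→Eg (+1); total 2.
Path In→C→Eg (+1); total 3.
Path In→R3→Eg (+1); total 4.
Path In→Core→Eg (+1); total 5.
No residual In→Eg path; max flow = 5.
Certifying cut of size 5: {In→B, In→C, In→Core, In→Eg, In→R3}.

5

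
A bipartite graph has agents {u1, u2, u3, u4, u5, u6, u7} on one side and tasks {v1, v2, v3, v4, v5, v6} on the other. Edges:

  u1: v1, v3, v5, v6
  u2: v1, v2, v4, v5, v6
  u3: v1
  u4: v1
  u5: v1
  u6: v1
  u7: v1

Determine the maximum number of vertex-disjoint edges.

Unit-capacity flow: source→left, listed edges, right→sink; max matching = max flow.
Augmenting path u1→v1 (+1); matched 1.
Augmenting path u2→v2 (+1); matched 2.
Augmenting path u3→v1→u1→v3 (+1); matched 3.
No augmenting path remains; maximum matching = 3.
König certificate: {u1, u2, v1} is a vertex cover of size 3 (every listed pair touches it), so no matching can be larger.

3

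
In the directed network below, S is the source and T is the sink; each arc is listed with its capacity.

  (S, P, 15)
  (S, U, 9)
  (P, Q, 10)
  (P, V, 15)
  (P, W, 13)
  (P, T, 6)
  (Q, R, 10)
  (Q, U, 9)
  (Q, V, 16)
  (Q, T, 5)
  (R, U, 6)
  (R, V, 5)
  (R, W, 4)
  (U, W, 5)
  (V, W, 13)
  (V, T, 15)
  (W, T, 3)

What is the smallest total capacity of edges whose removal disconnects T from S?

18

Augment S→P→T: bottleneck 6, flow now 6.
Augment S→P→Q→T: bottleneck 5, flow now 11.
Augment S→P→V→T: bottleneck 4, flow now 15.
Augment S→U→W→T: bottleneck 3, flow now 18.
No augmenting path remains; maximum flow = 18.
By max-flow min-cut, the minimum cut capacity equals the max flow.
In the residual graph, reachable from S: {S, U, W}.
Min-cut edges: S→P (15), W→T (3); capacity 15 + 3 = 18.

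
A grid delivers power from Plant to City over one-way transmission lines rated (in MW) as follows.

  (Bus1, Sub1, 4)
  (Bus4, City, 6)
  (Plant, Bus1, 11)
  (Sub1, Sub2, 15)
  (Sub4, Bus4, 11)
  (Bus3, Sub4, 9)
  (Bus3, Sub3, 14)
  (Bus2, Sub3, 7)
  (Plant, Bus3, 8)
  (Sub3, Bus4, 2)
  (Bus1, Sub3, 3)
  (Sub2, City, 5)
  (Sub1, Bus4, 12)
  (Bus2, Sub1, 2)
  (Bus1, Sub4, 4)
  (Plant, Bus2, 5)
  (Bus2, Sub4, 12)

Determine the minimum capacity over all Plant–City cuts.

Augment Plant→Bus1→Sub3→Bus4→City: bottleneck 2, flow now 2.
Augment Plant→Bus1→Sub4→Bus4→City: bottleneck 4, flow now 6.
Augment Plant→Bus1→Sub1→Sub2→City: bottleneck 4, flow now 10.
Augment Plant→Bus2→Sub1→Sub2→City: bottleneck 1, flow now 11.
No augmenting path remains; maximum flow = 11.
By max-flow min-cut, the minimum cut capacity equals the max flow.
In the residual graph, reachable from Plant: {Plant, Bus1, Bus2, Bus3, Sub3, Sub4, Sub1, Sub2, Bus4}.
Min-cut edges: Sub2→City (5), Bus4→City (6); capacity 5 + 6 = 11.

11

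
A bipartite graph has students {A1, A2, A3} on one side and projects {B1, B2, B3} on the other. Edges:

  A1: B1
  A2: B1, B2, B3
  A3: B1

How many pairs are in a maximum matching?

Unit-capacity flow: source→left, listed edges, right→sink; max matching = max flow.
Augmenting path A1→B1 (+1); matched 1.
Augmenting path A2→B2 (+1); matched 2.
No augmenting path remains; maximum matching = 2.
König certificate: {A2, B1} is a vertex cover of size 2 (every listed pair touches it), so no matching can be larger.

2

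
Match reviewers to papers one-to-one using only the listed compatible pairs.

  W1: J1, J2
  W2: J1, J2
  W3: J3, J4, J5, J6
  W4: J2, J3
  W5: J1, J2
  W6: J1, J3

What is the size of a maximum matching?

4

Unit-capacity flow: source→left, listed edges, right→sink; max matching = max flow.
Augmenting path W1→J1 (+1); matched 1.
Augmenting path W2→J2 (+1); matched 2.
Augmenting path W3→J3 (+1); matched 3.
Augmenting path W4→J3→W3→J4 (+1); matched 4.
No augmenting path remains; maximum matching = 4.
König certificate: {W3, J1, J2, J3} is a vertex cover of size 4 (every listed pair touches it), so no matching can be larger.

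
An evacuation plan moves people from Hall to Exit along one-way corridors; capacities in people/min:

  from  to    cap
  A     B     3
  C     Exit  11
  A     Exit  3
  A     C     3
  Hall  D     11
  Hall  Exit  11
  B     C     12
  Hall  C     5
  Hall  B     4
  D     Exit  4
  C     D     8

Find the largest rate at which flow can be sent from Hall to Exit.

24

Augment Hall→Exit: bottleneck 11, flow now 11.
Augment Hall→C→Exit: bottleneck 5, flow now 16.
Augment Hall→D→Exit: bottleneck 4, flow now 20.
Augment Hall→B→C→Exit: bottleneck 4, flow now 24.
No augmenting path remains; maximum flow = 24.
In the residual graph, reachable from Hall: {Hall, D}.
Min-cut edges: Hall→B (4), Hall→C (5), Hall→Exit (11), D→Exit (4); capacity 4 + 5 + 11 + 4 = 24.
This cut is saturated, so no flow can exceed 24.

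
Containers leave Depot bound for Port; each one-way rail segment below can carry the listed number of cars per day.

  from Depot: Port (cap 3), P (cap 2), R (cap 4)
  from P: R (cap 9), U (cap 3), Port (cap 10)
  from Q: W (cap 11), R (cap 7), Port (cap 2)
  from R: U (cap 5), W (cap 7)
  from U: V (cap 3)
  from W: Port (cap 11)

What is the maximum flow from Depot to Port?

Augment Depot→Port: bottleneck 3, flow now 3.
Augment Depot→P→Port: bottleneck 2, flow now 5.
Augment Depot→R→W→Port: bottleneck 4, flow now 9.
No augmenting path remains; maximum flow = 9.
In the residual graph, reachable from Depot: {Depot}.
Min-cut edges: Depot→P (2), Depot→R (4), Depot→Port (3); capacity 2 + 4 + 3 = 9.
This cut is saturated, so no flow can exceed 9.

9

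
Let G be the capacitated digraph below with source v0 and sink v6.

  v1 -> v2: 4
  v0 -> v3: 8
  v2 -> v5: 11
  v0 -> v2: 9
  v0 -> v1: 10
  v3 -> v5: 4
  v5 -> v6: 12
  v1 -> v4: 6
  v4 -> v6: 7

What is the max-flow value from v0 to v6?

18

Augment v0→v1→v4→v6: bottleneck 6, flow now 6.
Augment v0→v2→v5→v6: bottleneck 9, flow now 15.
Augment v0→v3→v5→v6: bottleneck 3, flow now 18.
No augmenting path remains; maximum flow = 18.
In the residual graph, reachable from v0: {v0, v1, v2, v3, v5}.
Min-cut edges: v1→v4 (6), v5→v6 (12); capacity 6 + 12 = 18.
This cut is saturated, so no flow can exceed 18.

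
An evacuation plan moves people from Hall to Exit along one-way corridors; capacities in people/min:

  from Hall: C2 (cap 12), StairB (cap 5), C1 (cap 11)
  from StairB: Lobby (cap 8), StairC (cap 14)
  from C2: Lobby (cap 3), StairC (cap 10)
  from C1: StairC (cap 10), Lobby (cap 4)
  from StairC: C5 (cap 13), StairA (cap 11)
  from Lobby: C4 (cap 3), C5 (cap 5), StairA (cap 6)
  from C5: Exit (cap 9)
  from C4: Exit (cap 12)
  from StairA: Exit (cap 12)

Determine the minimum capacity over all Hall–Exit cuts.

24

Augment Hall→StairB→StairC→C5→Exit: bottleneck 5, flow now 5.
Augment Hall→C2→StairC→C5→Exit: bottleneck 4, flow now 9.
Augment Hall→C2→StairC→StairA→Exit: bottleneck 6, flow now 15.
Augment Hall→C2→Lobby→C4→Exit: bottleneck 2, flow now 17.
Augment Hall→C1→StairC→StairA→Exit: bottleneck 5, flow now 22.
Augment Hall→C1→Lobby→C4→Exit: bottleneck 1, flow now 23.
Augment Hall→C1→Lobby→StairA→Exit: bottleneck 1, flow now 24.
No augmenting path remains; maximum flow = 24.
By max-flow min-cut, the minimum cut capacity equals the max flow.
In the residual graph, reachable from Hall: {Hall, StairB, C2, C1, StairC, Lobby, C5, StairA}.
Min-cut edges: Lobby→C4 (3), C5→Exit (9), StairA→Exit (12); capacity 3 + 9 + 12 = 24.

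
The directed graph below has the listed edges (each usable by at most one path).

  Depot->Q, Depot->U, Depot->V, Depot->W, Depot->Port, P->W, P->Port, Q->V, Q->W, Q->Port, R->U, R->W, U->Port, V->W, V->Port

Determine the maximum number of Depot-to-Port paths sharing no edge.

4

Assign every edge capacity 1; by Menger, the answer equals the max flow.
Path Depot→Port (+1); total 1.
Path Depot→Q→Port (+1); total 2.
Path Depot→U→Port (+1); total 3.
Path Depot→V→Port (+1); total 4.
No residual Depot→Port path; max flow = 4.
Certifying cut of size 4: {Depot→Port, Depot→Q, Depot→U, Depot→V}.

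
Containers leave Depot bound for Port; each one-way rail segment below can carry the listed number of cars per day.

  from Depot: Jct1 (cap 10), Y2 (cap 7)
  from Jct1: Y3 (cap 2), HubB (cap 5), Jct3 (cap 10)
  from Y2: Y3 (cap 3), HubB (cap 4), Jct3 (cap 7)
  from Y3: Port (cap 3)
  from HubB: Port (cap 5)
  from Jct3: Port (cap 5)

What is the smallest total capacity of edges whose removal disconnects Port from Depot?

Augment Depot→Jct1→Y3→Port: bottleneck 2, flow now 2.
Augment Depot→Jct1→HubB→Port: bottleneck 5, flow now 7.
Augment Depot→Jct1→Jct3→Port: bottleneck 3, flow now 10.
Augment Depot→Y2→Y3→Port: bottleneck 1, flow now 11.
Augment Depot→Y2→Jct3→Port: bottleneck 2, flow now 13.
No augmenting path remains; maximum flow = 13.
By max-flow min-cut, the minimum cut capacity equals the max flow.
In the residual graph, reachable from Depot: {Depot, Jct1, Y2, Y3, HubB, Jct3}.
Min-cut edges: Y3→Port (3), HubB→Port (5), Jct3→Port (5); capacity 3 + 5 + 5 = 13.

13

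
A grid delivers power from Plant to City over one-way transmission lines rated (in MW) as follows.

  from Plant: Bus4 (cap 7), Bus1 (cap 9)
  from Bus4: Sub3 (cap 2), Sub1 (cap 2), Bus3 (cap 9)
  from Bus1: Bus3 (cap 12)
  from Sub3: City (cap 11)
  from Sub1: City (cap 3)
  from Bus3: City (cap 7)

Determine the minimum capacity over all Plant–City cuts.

Augment Plant→Bus4→Sub3→City: bottleneck 2, flow now 2.
Augment Plant→Bus4→Sub1→City: bottleneck 2, flow now 4.
Augment Plant→Bus4→Bus3→City: bottleneck 3, flow now 7.
Augment Plant→Bus1→Bus3→City: bottleneck 4, flow now 11.
No augmenting path remains; maximum flow = 11.
By max-flow min-cut, the minimum cut capacity equals the max flow.
In the residual graph, reachable from Plant: {Plant, Bus4, Bus1, Bus3}.
Min-cut edges: Bus4→Sub3 (2), Bus4→Sub1 (2), Bus3→City (7); capacity 2 + 2 + 7 = 11.

11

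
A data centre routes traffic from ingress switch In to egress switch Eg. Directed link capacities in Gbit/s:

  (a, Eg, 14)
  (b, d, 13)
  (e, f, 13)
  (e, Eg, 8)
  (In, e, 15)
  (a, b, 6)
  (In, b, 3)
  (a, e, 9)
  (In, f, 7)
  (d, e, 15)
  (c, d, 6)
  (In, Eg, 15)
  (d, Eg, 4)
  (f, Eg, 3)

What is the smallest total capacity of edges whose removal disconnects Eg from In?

Augment In→Eg: bottleneck 15, flow now 15.
Augment In→e→Eg: bottleneck 8, flow now 23.
Augment In→f→Eg: bottleneck 3, flow now 26.
Augment In→b→d→Eg: bottleneck 3, flow now 29.
No augmenting path remains; maximum flow = 29.
By max-flow min-cut, the minimum cut capacity equals the max flow.
In the residual graph, reachable from In: {In, e, f}.
Min-cut edges: In→b (3), In→Eg (15), e→Eg (8), f→Eg (3); capacity 3 + 15 + 8 + 3 = 29.

29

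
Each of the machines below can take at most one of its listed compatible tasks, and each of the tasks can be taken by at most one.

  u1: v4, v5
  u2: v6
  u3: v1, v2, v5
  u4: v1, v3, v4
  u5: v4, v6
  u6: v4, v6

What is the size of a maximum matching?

5

Unit-capacity flow: source→left, listed edges, right→sink; max matching = max flow.
Augmenting path u1→v4 (+1); matched 1.
Augmenting path u2→v6 (+1); matched 2.
Augmenting path u3→v1 (+1); matched 3.
Augmenting path u4→v3 (+1); matched 4.
Augmenting path u5→v4→u1→v5 (+1); matched 5.
No augmenting path remains; maximum matching = 5.
König certificate: {u1, u3, u4, v4, v6} is a vertex cover of size 5 (every listed pair touches it), so no matching can be larger.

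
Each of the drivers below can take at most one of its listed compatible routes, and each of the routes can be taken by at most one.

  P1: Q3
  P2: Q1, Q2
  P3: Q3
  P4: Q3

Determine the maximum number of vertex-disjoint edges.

Unit-capacity flow: source→left, listed edges, right→sink; max matching = max flow.
Augmenting path P1→Q3 (+1); matched 1.
Augmenting path P2→Q1 (+1); matched 2.
No augmenting path remains; maximum matching = 2.
König certificate: {P2, Q3} is a vertex cover of size 2 (every listed pair touches it), so no matching can be larger.

2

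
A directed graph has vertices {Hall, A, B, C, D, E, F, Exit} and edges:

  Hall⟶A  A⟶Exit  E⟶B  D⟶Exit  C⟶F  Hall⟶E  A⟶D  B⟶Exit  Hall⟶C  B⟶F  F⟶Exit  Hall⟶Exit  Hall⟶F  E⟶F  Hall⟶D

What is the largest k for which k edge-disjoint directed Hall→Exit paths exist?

5

Assign every edge capacity 1; by Menger, the answer equals the max flow.
Path Hall→Exit (+1); total 1.
Path Hall→A→Exit (+1); total 2.
Path Hall→D→Exit (+1); total 3.
Path Hall→F→Exit (+1); total 4.
Path Hall→E→B→Exit (+1); total 5.
No residual Hall→Exit path; max flow = 5.
Certifying cut of size 5: {F→Exit, Hall→A, Hall→D, Hall→E, Hall→Exit}.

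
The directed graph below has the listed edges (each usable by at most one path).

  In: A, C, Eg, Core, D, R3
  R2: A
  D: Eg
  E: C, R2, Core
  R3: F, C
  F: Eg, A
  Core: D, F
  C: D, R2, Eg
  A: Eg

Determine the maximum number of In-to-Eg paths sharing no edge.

Assign every edge capacity 1; by Menger, the answer equals the max flow.
Path In→Eg (+1); total 1.
Path In→C→Eg (+1); total 2.
Path In→A→Eg (+1); total 3.
Path In→D→Eg (+1); total 4.
Path In→R3→F→Eg (+1); total 5.
No residual In→Eg path; max flow = 5.
Certifying cut of size 5: {A→Eg, C→Eg, D→Eg, F→Eg, In→Eg}.

5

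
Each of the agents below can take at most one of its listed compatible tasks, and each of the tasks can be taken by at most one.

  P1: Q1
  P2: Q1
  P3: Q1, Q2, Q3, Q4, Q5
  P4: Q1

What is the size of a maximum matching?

Unit-capacity flow: source→left, listed edges, right→sink; max matching = max flow.
Augmenting path P1→Q1 (+1); matched 1.
Augmenting path P3→Q2 (+1); matched 2.
No augmenting path remains; maximum matching = 2.
König certificate: {P3, Q1} is a vertex cover of size 2 (every listed pair touches it), so no matching can be larger.

2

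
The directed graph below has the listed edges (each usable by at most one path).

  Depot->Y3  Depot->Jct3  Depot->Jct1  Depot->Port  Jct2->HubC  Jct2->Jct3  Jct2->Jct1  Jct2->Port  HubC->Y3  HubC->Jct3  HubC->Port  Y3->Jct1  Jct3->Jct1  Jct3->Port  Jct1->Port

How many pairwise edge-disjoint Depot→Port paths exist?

Assign every edge capacity 1; by Menger, the answer equals the max flow.
Path Depot→Port (+1); total 1.
Path Depot→Jct3→Port (+1); total 2.
Path Depot→Jct1→Port (+1); total 3.
No residual Depot→Port path; max flow = 3.
Certifying cut of size 3: {Depot→Jct3, Depot→Port, Jct1→Port}.

3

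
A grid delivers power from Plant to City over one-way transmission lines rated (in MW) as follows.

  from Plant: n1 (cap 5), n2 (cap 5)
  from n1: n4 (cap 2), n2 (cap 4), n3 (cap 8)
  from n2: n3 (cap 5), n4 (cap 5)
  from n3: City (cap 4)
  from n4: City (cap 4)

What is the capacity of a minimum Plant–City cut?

8

Augment Plant→n1→n3→City: bottleneck 4, flow now 4.
Augment Plant→n1→n4→City: bottleneck 1, flow now 5.
Augment Plant→n2→n4→City: bottleneck 3, flow now 8.
No augmenting path remains; maximum flow = 8.
By max-flow min-cut, the minimum cut capacity equals the max flow.
In the residual graph, reachable from Plant: {Plant, n1, n2, n3, n4}.
Min-cut edges: n3→City (4), n4→City (4); capacity 4 + 4 = 8.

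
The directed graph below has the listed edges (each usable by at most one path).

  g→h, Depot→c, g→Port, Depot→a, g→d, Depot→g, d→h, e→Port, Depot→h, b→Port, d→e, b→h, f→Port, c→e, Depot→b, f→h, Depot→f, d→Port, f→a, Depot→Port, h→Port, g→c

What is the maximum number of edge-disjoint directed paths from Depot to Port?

Assign every edge capacity 1; by Menger, the answer equals the max flow.
Path Depot→Port (+1); total 1.
Path Depot→b→Port (+1); total 2.
Path Depot→f→Port (+1); total 3.
Path Depot→g→Port (+1); total 4.
Path Depot→h→Port (+1); total 5.
Path Depot→c→e→Port (+1); total 6.
No residual Depot→Port path; max flow = 6.
Certifying cut of size 6: {Depot→Port, Depot→b, Depot→c, Depot→f, Depot→g, Depot→h}.

6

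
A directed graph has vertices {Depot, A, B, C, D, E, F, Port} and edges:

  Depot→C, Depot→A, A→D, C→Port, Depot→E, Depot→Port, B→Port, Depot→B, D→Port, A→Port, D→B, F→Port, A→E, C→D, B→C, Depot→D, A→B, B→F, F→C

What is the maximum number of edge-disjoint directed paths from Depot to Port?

5

Assign every edge capacity 1; by Menger, the answer equals the max flow.
Path Depot→Port (+1); total 1.
Path Depot→A→Port (+1); total 2.
Path Depot→B→Port (+1); total 3.
Path Depot→C→Port (+1); total 4.
Path Depot→D→Port (+1); total 5.
No residual Depot→Port path; max flow = 5.
Certifying cut of size 5: {Depot→A, Depot→B, Depot→C, Depot→D, Depot→Port}.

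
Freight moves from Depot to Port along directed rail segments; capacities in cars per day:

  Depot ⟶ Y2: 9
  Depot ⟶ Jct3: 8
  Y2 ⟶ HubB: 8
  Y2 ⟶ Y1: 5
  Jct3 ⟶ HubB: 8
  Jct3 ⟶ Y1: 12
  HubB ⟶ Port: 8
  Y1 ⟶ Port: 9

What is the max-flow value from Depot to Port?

17

Augment Depot→Y2→HubB→Port: bottleneck 8, flow now 8.
Augment Depot→Y2→Y1→Port: bottleneck 1, flow now 9.
Augment Depot→Jct3→Y1→Port: bottleneck 8, flow now 17.
No augmenting path remains; maximum flow = 17.
In the residual graph, reachable from Depot: {Depot}.
Min-cut edges: Depot→Y2 (9), Depot→Jct3 (8); capacity 9 + 8 = 17.
This cut is saturated, so no flow can exceed 17.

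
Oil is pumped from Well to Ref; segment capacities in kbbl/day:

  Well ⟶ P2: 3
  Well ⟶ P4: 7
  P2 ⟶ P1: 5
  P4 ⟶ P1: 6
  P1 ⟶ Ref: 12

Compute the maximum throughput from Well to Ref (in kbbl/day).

9

Augment Well→P2→P1→Ref: bottleneck 3, flow now 3.
Augment Well→P4→P1→Ref: bottleneck 6, flow now 9.
No augmenting path remains; maximum flow = 9.
In the residual graph, reachable from Well: {Well, P4}.
Min-cut edges: Well→P2 (3), P4→P1 (6); capacity 3 + 6 = 9.
This cut is saturated, so no flow can exceed 9.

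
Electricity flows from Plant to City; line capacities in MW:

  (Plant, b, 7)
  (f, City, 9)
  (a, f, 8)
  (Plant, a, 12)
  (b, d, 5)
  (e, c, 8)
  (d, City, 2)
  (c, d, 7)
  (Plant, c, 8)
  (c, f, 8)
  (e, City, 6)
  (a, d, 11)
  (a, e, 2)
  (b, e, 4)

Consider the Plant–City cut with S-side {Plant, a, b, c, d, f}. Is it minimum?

Yes — it is a minimum cut (capacity 17).

Given cut capacity: 2 + 4 + 2 + 9 = 17.
Augment Plant→a→d→City: bottleneck 2, flow now 2.
Augment Plant→a→e→City: bottleneck 2, flow now 4.
Augment Plant→a→f→City: bottleneck 8, flow now 12.
Augment Plant→b→e→City: bottleneck 4, flow now 16.
Augment Plant→c→f→City: bottleneck 1, flow now 17.
No augmenting path remains; maximum flow = 17.
Cut capacity 17 equals the max flow, so it is a minimum cut.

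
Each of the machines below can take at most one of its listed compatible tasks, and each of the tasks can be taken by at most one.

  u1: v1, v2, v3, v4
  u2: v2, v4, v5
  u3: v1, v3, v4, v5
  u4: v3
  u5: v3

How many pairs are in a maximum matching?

4

Unit-capacity flow: source→left, listed edges, right→sink; max matching = max flow.
Augmenting path u1→v1 (+1); matched 1.
Augmenting path u2→v2 (+1); matched 2.
Augmenting path u3→v3 (+1); matched 3.
Augmenting path u4→v3→u3→v4 (+1); matched 4.
No augmenting path remains; maximum matching = 4.
König certificate: {u1, u2, u3, v3} is a vertex cover of size 4 (every listed pair touches it), so no matching can be larger.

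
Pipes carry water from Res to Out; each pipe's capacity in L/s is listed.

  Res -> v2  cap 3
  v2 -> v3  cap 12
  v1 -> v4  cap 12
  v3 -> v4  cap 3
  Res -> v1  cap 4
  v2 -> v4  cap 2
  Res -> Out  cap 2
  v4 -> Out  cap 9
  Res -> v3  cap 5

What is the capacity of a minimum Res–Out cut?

Augment Res→Out: bottleneck 2, flow now 2.
Augment Res→v1→v4→Out: bottleneck 4, flow now 6.
Augment Res→v2→v4→Out: bottleneck 2, flow now 8.
Augment Res→v3→v4→Out: bottleneck 3, flow now 11.
No augmenting path remains; maximum flow = 11.
By max-flow min-cut, the minimum cut capacity equals the max flow.
In the residual graph, reachable from Res: {Res, v2, v3}.
Min-cut edges: Res→v1 (4), Res→Out (2), v2→v4 (2), v3→v4 (3); capacity 4 + 2 + 2 + 3 = 11.

11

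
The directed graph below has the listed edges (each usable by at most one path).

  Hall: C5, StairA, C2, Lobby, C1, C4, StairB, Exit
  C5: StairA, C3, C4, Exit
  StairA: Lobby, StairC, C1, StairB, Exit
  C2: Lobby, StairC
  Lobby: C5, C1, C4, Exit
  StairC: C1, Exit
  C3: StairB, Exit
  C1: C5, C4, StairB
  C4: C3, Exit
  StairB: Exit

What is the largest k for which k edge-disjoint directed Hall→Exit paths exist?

8

Assign every edge capacity 1; by Menger, the answer equals the max flow.
Path Hall→Exit (+1); total 1.
Path Hall→C5→Exit (+1); total 2.
Path Hall→StairA→Exit (+1); total 3.
Path Hall→Lobby→Exit (+1); total 4.
Path Hall→C4→Exit (+1); total 5.
Path Hall→StairB→Exit (+1); total 6.
Path Hall→C2→StairC→Exit (+1); total 7.
Path Hall→C1→C5→C3→Exit (+1); total 8.
No residual Hall→Exit path; max flow = 8.
Certifying cut of size 8: {Hall→C1, Hall→C2, Hall→C4, Hall→C5, Hall→Exit, Hall→Lobby, Hall→StairA, Hall→StairB}.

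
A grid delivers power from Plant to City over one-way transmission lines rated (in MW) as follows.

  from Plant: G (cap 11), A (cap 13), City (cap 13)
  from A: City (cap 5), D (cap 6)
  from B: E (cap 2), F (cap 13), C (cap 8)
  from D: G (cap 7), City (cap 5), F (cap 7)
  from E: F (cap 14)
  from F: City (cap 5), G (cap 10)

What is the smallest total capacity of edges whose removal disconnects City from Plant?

Augment Plant→City: bottleneck 13, flow now 13.
Augment Plant→A→City: bottleneck 5, flow now 18.
Augment Plant→A→D→City: bottleneck 5, flow now 23.
Augment Plant→A→D→F→City: bottleneck 1, flow now 24.
No augmenting path remains; maximum flow = 24.
By max-flow min-cut, the minimum cut capacity equals the max flow.
In the residual graph, reachable from Plant: {Plant, A, G}.
Min-cut edges: Plant→City (13), A→D (6), A→City (5); capacity 13 + 6 + 5 = 24.

24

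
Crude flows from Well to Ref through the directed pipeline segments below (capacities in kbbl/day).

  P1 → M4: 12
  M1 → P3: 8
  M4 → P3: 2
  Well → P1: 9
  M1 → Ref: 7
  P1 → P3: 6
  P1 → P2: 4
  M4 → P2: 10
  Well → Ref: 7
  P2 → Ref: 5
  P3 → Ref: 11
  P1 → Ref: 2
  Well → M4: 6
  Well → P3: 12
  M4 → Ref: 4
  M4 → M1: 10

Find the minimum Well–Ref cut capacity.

Augment Well→Ref: bottleneck 7, flow now 7.
Augment Well→P1→Ref: bottleneck 2, flow now 9.
Augment Well→M4→Ref: bottleneck 4, flow now 13.
Augment Well→P3→Ref: bottleneck 11, flow now 24.
Augment Well→P1→P2→Ref: bottleneck 4, flow now 28.
Augment Well→M4→P2→Ref: bottleneck 1, flow now 29.
Augment Well→M4→M1→Ref: bottleneck 1, flow now 30.
Augment Well→P1→M4→M1→Ref: bottleneck 3, flow now 33.
No augmenting path remains; maximum flow = 33.
By max-flow min-cut, the minimum cut capacity equals the max flow.
In the residual graph, reachable from Well: {Well, P3}.
Min-cut edges: Well→P1 (9), Well→M4 (6), Well→Ref (7), P3→Ref (11); capacity 9 + 6 + 7 + 11 = 33.

33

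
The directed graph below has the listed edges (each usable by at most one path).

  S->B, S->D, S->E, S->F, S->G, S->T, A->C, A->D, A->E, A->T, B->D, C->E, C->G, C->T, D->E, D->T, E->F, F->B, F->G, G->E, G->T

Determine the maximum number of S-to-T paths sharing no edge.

Assign every edge capacity 1; by Menger, the answer equals the max flow.
Path S→T (+1); total 1.
Path S→D→T (+1); total 2.
Path S→G→T (+1); total 3.
No residual S→T path; max flow = 3.
Certifying cut of size 3: {D→T, G→T, S→T}.

3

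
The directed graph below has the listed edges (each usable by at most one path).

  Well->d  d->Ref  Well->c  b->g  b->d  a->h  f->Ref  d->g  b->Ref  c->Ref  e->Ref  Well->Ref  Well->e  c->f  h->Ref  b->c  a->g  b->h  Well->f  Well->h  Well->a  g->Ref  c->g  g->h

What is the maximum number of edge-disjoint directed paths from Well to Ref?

Assign every edge capacity 1; by Menger, the answer equals the max flow.
Path Well→Ref (+1); total 1.
Path Well→c→Ref (+1); total 2.
Path Well→d→Ref (+1); total 3.
Path Well→e→Ref (+1); total 4.
Path Well→f→Ref (+1); total 5.
Path Well→h→Ref (+1); total 6.
Path Well→a→g→Ref (+1); total 7.
No residual Well→Ref path; max flow = 7.
Certifying cut of size 7: {Well→Ref, Well→a, Well→c, Well→d, Well→e, Well→f, Well→h}.

7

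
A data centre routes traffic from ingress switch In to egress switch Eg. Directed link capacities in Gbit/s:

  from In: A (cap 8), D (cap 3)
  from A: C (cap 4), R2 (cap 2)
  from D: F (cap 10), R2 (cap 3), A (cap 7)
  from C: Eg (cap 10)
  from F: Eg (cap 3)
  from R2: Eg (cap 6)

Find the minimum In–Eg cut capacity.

9

Augment In→A→C→Eg: bottleneck 4, flow now 4.
Augment In→A→R2→Eg: bottleneck 2, flow now 6.
Augment In→D→F→Eg: bottleneck 3, flow now 9.
No augmenting path remains; maximum flow = 9.
By max-flow min-cut, the minimum cut capacity equals the max flow.
In the residual graph, reachable from In: {In, A}.
Min-cut edges: In→D (3), A→C (4), A→R2 (2); capacity 3 + 4 + 2 = 9.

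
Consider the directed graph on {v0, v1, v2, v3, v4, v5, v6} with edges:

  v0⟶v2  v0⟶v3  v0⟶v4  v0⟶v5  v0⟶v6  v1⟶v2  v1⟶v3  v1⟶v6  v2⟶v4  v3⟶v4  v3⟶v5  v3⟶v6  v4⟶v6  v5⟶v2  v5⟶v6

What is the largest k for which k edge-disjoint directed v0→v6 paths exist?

Assign every edge capacity 1; by Menger, the answer equals the max flow.
Path v0→v6 (+1); total 1.
Path v0→v3→v6 (+1); total 2.
Path v0→v4→v6 (+1); total 3.
Path v0→v5→v6 (+1); total 4.
No residual v0→v6 path; max flow = 4.
Certifying cut of size 4: {v0→v3, v0→v5, v0→v6, v4→v6}.

4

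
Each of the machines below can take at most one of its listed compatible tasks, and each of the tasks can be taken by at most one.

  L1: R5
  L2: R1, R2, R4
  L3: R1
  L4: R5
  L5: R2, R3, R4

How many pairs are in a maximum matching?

4

Unit-capacity flow: source→left, listed edges, right→sink; max matching = max flow.
Augmenting path L1→R5 (+1); matched 1.
Augmenting path L2→R1 (+1); matched 2.
Augmenting path L5→R2 (+1); matched 3.
Augmenting path L3→R1→L2→R4 (+1); matched 4.
No augmenting path remains; maximum matching = 4.
König certificate: {L2, L3, L5, R5} is a vertex cover of size 4 (every listed pair touches it), so no matching can be larger.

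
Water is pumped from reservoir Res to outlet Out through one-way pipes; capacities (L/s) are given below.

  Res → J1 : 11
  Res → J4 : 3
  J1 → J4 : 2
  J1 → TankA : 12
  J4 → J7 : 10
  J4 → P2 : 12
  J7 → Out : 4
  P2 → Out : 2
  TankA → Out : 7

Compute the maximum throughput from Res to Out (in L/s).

12

Augment Res→J1→TankA→Out: bottleneck 7, flow now 7.
Augment Res→J4→J7→Out: bottleneck 3, flow now 10.
Augment Res→J1→J4→J7→Out: bottleneck 1, flow now 11.
Augment Res→J1→J4→P2→Out: bottleneck 1, flow now 12.
No augmenting path remains; maximum flow = 12.
In the residual graph, reachable from Res: {Res, J1, TankA}.
Min-cut edges: Res→J4 (3), J1→J4 (2), TankA→Out (7); capacity 3 + 2 + 7 = 12.
This cut is saturated, so no flow can exceed 12.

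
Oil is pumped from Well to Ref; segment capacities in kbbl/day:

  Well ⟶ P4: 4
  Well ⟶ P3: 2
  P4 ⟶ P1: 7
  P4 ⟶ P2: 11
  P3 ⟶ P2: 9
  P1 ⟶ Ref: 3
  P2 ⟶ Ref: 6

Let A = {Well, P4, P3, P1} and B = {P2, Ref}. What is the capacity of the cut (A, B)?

23

Edges leaving {Well, P4, P3, P1}: P4→P2 (11), P3→P2 (9), P1→Ref (3).
Cut capacity = 11 + 9 + 3 = 23.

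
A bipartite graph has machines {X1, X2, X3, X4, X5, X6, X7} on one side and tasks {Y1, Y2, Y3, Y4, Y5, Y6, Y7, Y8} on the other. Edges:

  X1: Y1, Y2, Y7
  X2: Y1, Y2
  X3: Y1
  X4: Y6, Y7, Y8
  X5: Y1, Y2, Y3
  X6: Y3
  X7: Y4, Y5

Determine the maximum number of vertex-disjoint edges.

Unit-capacity flow: source→left, listed edges, right→sink; max matching = max flow.
Augmenting path X1→Y1 (+1); matched 1.
Augmenting path X2→Y2 (+1); matched 2.
Augmenting path X4→Y6 (+1); matched 3.
Augmenting path X5→Y3 (+1); matched 4.
Augmenting path X7→Y4 (+1); matched 5.
Augmenting path X3→Y1→X1→Y7 (+1); matched 6.
No augmenting path remains; maximum matching = 6.
König certificate: {X1, X4, X7, Y1, Y2, Y3} is a vertex cover of size 6 (every listed pair touches it), so no matching can be larger.

6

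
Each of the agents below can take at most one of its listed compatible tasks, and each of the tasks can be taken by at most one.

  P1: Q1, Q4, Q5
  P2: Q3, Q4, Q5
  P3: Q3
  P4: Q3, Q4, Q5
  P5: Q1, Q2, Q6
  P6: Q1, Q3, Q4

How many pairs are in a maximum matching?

Unit-capacity flow: source→left, listed edges, right→sink; max matching = max flow.
Augmenting path P1→Q1 (+1); matched 1.
Augmenting path P2→Q3 (+1); matched 2.
Augmenting path P4→Q4 (+1); matched 3.
Augmenting path P5→Q2 (+1); matched 4.
Augmenting path P3→Q3→P2→Q5 (+1); matched 5.
No augmenting path remains; maximum matching = 5.
König certificate: {P5, Q1, Q3, Q4, Q5} is a vertex cover of size 5 (every listed pair touches it), so no matching can be larger.

5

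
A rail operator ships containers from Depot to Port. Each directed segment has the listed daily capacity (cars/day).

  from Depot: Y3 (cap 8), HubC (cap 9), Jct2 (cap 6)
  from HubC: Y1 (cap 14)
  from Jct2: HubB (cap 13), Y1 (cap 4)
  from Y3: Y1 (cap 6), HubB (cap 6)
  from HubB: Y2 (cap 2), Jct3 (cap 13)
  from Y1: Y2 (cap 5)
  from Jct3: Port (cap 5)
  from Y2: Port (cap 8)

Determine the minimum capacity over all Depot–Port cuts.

Augment Depot→HubC→Y1→Y2→Port: bottleneck 5, flow now 5.
Augment Depot→Jct2→HubB→Jct3→Port: bottleneck 5, flow now 10.
Augment Depot→Jct2→HubB→Y2→Port: bottleneck 1, flow now 11.
Augment Depot→Y3→HubB→Y2→Port: bottleneck 1, flow now 12.
No augmenting path remains; maximum flow = 12.
By max-flow min-cut, the minimum cut capacity equals the max flow.
In the residual graph, reachable from Depot: {Depot, HubC, Jct2, Y3, HubB, Y1, Jct3}.
Min-cut edges: HubB→Y2 (2), Y1→Y2 (5), Jct3→Port (5); capacity 2 + 5 + 5 = 12.

12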